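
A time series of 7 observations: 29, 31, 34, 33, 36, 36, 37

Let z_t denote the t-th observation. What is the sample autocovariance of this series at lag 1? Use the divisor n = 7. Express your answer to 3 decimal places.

3.274

Mean z̄ = (29 + 31 + 34 + 33 + 36 + 36 + 37)/7 = 33.7143
Σ_{t=1}^{6}(z_t−z̄)(z_{t+1}−z̄) = 22.9184
γ_1 = 22.9184 / 7 = 3.274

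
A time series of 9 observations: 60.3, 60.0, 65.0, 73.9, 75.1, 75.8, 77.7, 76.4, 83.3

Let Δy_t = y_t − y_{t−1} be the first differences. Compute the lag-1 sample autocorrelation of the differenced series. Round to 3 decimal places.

First differences Δy: -0.3, 5.0, 8.9, 1.2, 0.7, 1.9, -1.3, 6.9
Mean of differences = 2.8750
Numerator Σ(Δy_t−Δȳ)(Δy_{t+1}−Δȳ) = -11.0056
Denominator Σ(Δy_t−Δȳ)² = 93.0150
r_1(Δy) = -11.0056 / 93.0150 = -0.118

-0.118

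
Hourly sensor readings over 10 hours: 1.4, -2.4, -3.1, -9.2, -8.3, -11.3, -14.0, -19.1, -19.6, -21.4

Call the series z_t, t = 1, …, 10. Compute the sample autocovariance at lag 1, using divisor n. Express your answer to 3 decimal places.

37.676

Mean z̄ = (1.4 − 2.4 − 3.1 − 9.2 − 8.3 − 11.3 − 14.0 − 19.1 − 19.6 − 21.4)/10 = -10.7000
Σ_{t=1}^{9}(z_t−z̄)(z_{t+1}−z̄) = 376.7600
γ_1 = 376.7600 / 10 = 37.676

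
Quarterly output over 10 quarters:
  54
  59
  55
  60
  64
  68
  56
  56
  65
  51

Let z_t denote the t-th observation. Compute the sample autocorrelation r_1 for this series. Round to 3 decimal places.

-0.135

Mean z̄ = (54 + 59 + 55 + 60 + 64 + 68 + 56 + 56 + 65 + 51)/10 = 58.8000
Numerator Σ_{t=1}^{9}(z_t−z̄)(z_{t+1}−z̄) = -35.8400
Denominator Σ(z_t−z̄)² = 265.6000
r_1 = -35.8400 / 265.6000 = -0.135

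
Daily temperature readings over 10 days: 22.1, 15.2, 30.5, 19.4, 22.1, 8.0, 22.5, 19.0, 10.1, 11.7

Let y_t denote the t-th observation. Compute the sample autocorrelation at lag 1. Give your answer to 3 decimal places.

-0.149

Mean ȳ = (22.1 + 15.2 + 30.5 + 19.4 + 22.1 + 8.0 + 22.5 + 19.0 + 10.1 + 11.7)/10 = 18.0600
Numerator Σ_{t=1}^{9}(y_t−ȳ)(y_{t+1}−ȳ) = -63.0416
Denominator Σ(y_t−ȳ)² = 422.9840
r_1 = -63.0416 / 422.9840 = -0.149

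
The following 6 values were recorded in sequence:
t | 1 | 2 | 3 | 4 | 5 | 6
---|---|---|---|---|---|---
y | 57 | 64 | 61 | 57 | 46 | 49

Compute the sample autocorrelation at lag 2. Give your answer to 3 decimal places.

-0.176

Mean ȳ = (57 + 64 + 61 + 57 + 46 + 49)/6 = 55.6667
Deviations from mean: 1.3333, 8.3333, 5.3333, 1.3333, -9.6667, -6.6667
Σ(y_t−ȳ)(y_{t+2}−ȳ) = (7.1111) + (11.1111) + (-51.5556) + (-8.8889) = -42.2222
Denominator Σ(y_t−ȳ)² = 239.3333
r_2 = -42.2222 / 239.3333 = -0.176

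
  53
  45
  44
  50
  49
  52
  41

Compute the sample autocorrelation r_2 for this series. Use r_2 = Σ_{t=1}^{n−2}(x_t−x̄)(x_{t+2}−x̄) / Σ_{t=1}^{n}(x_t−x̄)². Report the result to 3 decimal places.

Mean x̄ = (53 + 45 + 44 + 50 + 49 + 52 + 41)/7 = 47.7143
Deviations from mean: 5.2857, -2.7143, -3.7143, 2.2857, 1.2857, 4.2857, -6.7143
Σ(x_t−x̄)(x_{t+2}−x̄) = (-19.6327) + (-6.2041) + (-4.7755) + (9.7959) + (-8.6327) = -29.4490
Denominator Σ(x_t−x̄)² = 119.4286
r_2 = -29.4490 / 119.4286 = -0.247

-0.247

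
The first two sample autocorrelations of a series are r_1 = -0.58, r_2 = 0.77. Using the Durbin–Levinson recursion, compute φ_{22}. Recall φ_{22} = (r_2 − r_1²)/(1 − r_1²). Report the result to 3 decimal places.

0.653

φ_{22} = (r_2 − r_1²) / (1 − r_1²)
r_1² = (-0.58)² = 0.3364
Numerator = 0.77 − 0.3364 = 0.4336; denominator = 1 − 0.3364 = 0.6636
φ_{22} = 0.4336 / 0.6636 = 0.653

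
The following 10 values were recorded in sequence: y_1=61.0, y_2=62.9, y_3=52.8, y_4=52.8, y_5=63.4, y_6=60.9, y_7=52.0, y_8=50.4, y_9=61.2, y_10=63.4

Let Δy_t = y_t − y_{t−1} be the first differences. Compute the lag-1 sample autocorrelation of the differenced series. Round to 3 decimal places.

-0.005

First differences Δy: 1.9, -10.1, 0.0, 10.6, -2.5, -8.9, -1.6, 10.8, 2.2
Mean of differences = 0.2667
Numerator Σ(Δy_t−Δȳ)(Δy_{t+1}−Δȳ) = -2.3378
Denominator Σ(Δy_t−Δȳ)² = 426.8400
r_1(Δy) = -2.3378 / 426.8400 = -0.005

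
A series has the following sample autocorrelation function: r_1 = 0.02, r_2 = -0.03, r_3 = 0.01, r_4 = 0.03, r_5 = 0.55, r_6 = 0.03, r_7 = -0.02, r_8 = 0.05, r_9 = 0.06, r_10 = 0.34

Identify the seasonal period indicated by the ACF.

The largest autocorrelation is r_5 = 0.55, with a weaker echo at lag 10 (0.34); the remaining lags stay at or below 0.06.
The dominant spike at lag 5 indicates a seasonal period of 5.

5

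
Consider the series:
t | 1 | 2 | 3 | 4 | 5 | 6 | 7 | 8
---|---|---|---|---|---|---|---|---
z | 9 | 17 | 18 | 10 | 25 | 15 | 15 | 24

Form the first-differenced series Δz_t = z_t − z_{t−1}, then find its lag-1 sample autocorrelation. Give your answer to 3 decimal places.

First differences Δz: 8, 1, -8, 15, -10, 0, 9
Mean of differences = 2.1429
Numerator Σ(Δz_t−Δz̄)(Δz_{t+1}−Δz̄) = -270.3061
Denominator Σ(Δz_t−Δz̄)² = 502.8571
r_1(Δz) = -270.3061 / 502.8571 = -0.538

-0.538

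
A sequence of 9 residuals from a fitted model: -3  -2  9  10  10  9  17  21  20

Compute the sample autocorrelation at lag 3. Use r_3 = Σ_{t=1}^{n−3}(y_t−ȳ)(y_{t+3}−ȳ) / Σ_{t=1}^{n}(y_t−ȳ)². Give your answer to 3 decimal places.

-0.015

Mean ȳ = (-3 − 2 + 9 + 10 + 10 + 9 + 17 + 21 + 20)/9 = 10.1111
Σ(y_t−ȳ)(y_{t+3}−ȳ) = (1.4568) + (1.3457) + (1.2346) + (-0.7654) + (-1.2099) + (-10.9877) = -8.9259
Denominator Σ(y_t−ȳ)² = 584.8889
r_3 = -8.9259 / 584.8889 = -0.015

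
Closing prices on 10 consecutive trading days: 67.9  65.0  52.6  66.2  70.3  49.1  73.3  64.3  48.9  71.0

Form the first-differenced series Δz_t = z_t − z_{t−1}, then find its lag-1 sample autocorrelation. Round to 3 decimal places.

First differences Δz: -2.9, -12.4, 13.6, 4.1, -21.2, 24.2, -9.0, -15.4, 22.1
Mean of differences = 0.3444
Numerator Σ(Δz_t−Δz̄)(Δz_{t+1}−Δz̄) = -1090.9931
Denominator Σ(Δz_t−Δz̄)² = 2204.5222
r_1(Δz) = -1090.9931 / 2204.5222 = -0.495

-0.495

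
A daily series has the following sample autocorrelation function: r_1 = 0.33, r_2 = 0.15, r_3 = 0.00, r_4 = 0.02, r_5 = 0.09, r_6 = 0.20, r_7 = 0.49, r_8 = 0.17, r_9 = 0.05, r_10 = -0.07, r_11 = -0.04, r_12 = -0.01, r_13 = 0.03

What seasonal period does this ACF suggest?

7

The largest autocorrelation is r_7 = 0.49; the remaining lags stay at or below 0.33. The elevated value at lag 1 (0.33), dropping to 0.15 at lag 2, reflects decaying short-term dependence rather than seasonality.
The dominant spike at lag 7 indicates a seasonal period of 7.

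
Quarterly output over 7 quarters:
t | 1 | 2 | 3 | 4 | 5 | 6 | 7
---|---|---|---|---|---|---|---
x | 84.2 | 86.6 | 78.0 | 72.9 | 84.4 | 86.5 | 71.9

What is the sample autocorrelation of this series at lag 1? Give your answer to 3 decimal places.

Mean x̄ = (84.2 + 86.6 + 78.0 + 72.9 + 84.4 + 86.5 + 71.9)/7 = 80.6429
Deviations from mean: 3.5571, 5.9571, -2.6429, -7.7429, 3.7571, 5.8571, -8.7429
Σ(x_t−x̄)(x_{t+1}−x̄) = (21.1904) + (-15.7439) + (20.4633) + (-29.0910) + (22.0061) + (-51.2082) = -32.3833
Denominator Σ(x_t−x̄)² = 239.9371
r_1 = -32.3833 / 239.9371 = -0.135

-0.135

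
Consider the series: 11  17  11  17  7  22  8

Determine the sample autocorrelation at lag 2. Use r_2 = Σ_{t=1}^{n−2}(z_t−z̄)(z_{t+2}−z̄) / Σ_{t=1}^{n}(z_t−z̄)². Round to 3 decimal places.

Mean z̄ = (11 + 17 + 11 + 17 + 7 + 22 + 8)/7 = 13.2857
Deviations from mean: -2.2857, 3.7143, -2.2857, 3.7143, -6.2857, 8.7143, -5.2857
Numerator Σ_{t=1}^{5}(z_t−z̄)(z_{t+2}−z̄) = 98.9796
Denominator Σ(z_t−z̄)² = 181.4286
r_2 = 98.9796 / 181.4286 = 0.546

0.546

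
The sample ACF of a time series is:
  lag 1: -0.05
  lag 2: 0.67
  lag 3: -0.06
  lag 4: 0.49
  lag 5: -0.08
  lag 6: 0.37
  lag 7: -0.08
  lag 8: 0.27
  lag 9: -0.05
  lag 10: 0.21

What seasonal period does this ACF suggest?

2

The largest autocorrelation is r_2 = 0.67, with weaker echoes at lags 4 (0.49), 6 (0.37), 8 (0.27) and 10 (0.21); the remaining lags stay at or below -0.05.
The dominant spike at lag 2 indicates a seasonal period of 2.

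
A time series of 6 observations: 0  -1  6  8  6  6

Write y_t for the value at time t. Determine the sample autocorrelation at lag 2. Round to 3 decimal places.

Mean ȳ = (0 − 1 + 6 + 8 + 6 + 6)/6 = 4.1667
Deviations from mean: -4.1667, -5.1667, 1.8333, 3.8333, 1.8333, 1.8333
Σ(y_t−ȳ)(y_{t+2}−ȳ) = (-7.6389) + (-19.8056) + (3.3611) + (7.0278) = -17.0556
Denominator Σ(y_t−ȳ)² = 68.8333
r_2 = -17.0556 / 68.8333 = -0.248

-0.248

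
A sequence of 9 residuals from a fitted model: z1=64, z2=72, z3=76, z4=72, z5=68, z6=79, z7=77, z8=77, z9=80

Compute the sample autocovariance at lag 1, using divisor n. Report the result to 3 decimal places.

Mean z̄ = (64 + 72 + 76 + 72 + 68 + 79 + 77 + 77 + 80)/9 = 73.8889
Σ_{t=1}^{8}(z_t−z̄)(z_{t+1}−z̄) = 36.3210
γ_1 = 36.3210 / 9 = 4.036

4.036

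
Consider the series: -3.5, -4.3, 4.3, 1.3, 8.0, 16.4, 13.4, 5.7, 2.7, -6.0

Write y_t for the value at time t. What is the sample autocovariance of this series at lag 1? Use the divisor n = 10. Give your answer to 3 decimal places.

Mean ȳ = (-3.5 − 4.3 + 4.3 + 1.3 + 8.0 + 16.4 + 13.4 + 5.7 + 2.7 − 6.0)/10 = 3.8000
Σ_{t=1}^{9}(y_t−ȳ)(y_{t+1}−ȳ) = 244.1400
γ_1 = 244.1400 / 10 = 24.414

24.414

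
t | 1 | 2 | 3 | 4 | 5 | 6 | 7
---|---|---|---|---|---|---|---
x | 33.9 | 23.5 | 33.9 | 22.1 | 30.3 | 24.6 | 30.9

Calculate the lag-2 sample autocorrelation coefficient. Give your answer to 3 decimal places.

0.675

Mean x̄ = (33.9 + 23.5 + 33.9 + 22.1 + 30.3 + 24.6 + 30.9)/7 = 28.4571
Deviations from mean: 5.4429, -4.9571, 5.4429, -6.3571, 1.8429, -3.8571, 2.4429
Σ(x_t−x̄)(x_{t+2}−x̄) = (29.6247) + (31.5133) + (10.0304) + (24.5204) + (4.5018) = 100.1906
Denominator Σ(x_t−x̄)² = 148.4771
r_2 = 100.1906 / 148.4771 = 0.675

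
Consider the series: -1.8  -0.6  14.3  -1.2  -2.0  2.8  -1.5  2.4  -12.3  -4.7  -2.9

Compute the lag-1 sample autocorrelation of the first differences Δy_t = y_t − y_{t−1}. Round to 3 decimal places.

First differences Δy: 1.2, 14.9, -15.5, -0.8, 4.8, -4.3, 3.9, -14.7, 7.6, 1.8
Mean of differences = -0.1100
Numerator Σ(Δy_t−Δȳ)(Δy_{t+1}−Δȳ) = -397.7531
Denominator Σ(Δy_t−Δȳ)² = 798.0490
r_1(Δy) = -397.7531 / 798.0490 = -0.498

-0.498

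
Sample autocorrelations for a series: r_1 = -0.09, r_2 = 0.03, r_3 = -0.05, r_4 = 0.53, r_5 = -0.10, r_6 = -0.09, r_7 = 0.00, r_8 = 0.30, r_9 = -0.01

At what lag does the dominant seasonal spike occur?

4

The largest autocorrelation is r_4 = 0.53, with a weaker echo at lag 8 (0.30); the remaining lags stay at or below 0.03.
The dominant spike at lag 4 indicates a seasonal period of 4.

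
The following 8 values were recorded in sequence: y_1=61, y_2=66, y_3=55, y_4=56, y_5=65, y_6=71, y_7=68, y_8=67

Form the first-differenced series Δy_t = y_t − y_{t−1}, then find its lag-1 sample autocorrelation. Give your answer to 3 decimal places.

First differences Δy: 5, -11, 1, 9, 6, -3, -1
Mean of differences = 0.8571
Numerator Σ(Δy_t−Δȳ)(Δy_{t+1}−Δȳ) = -20.4490
Denominator Σ(Δy_t−Δȳ)² = 268.8571
r_1(Δy) = -20.4490 / 268.8571 = -0.076

-0.076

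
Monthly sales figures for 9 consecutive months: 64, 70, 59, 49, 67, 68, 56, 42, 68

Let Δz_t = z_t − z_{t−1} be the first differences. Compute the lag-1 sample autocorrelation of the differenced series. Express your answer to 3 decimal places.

-0.196

First differences Δz: 6, -11, -10, 18, 1, -12, -14, 26
Mean of differences = 0.5000
Numerator Σ(Δz_t−Δz̄)(Δz_{t+1}−Δz̄) = -312.2500
Denominator Σ(Δz_t−Δz̄)² = 1596.0000
r_1(Δz) = -312.2500 / 1596.0000 = -0.196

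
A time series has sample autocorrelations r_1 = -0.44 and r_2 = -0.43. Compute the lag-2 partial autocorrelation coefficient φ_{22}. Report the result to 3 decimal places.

-0.773

φ_{22} = (r_2 − r_1²) / (1 − r_1²)
r_1² = (-0.44)² = 0.1936
Numerator = -0.43 − 0.1936 = -0.6236; denominator = 1 − 0.1936 = 0.8064
φ_{22} = -0.6236 / 0.8064 = -0.773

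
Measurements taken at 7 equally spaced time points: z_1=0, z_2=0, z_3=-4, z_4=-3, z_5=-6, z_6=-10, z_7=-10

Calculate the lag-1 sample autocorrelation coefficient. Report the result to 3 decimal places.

Mean z̄ = (0 + 0 − 4 − 3 − 6 − 10 − 10)/7 = -4.7143
Numerator Σ_{t=1}^{6}(z_t−z̄)(z_{t+1}−z̄) = 59.3469
Denominator Σ(z_t−z̄)² = 105.4286
r_1 = 59.3469 / 105.4286 = 0.563

0.563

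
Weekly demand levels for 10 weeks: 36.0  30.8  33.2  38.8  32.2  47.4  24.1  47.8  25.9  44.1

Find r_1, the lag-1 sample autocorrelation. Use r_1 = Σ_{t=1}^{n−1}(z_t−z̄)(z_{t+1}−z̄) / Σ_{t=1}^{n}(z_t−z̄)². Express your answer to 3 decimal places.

Mean z̄ = (36.0 + 30.8 + 33.2 + 38.8 + 32.2 + 47.4 + 24.1 + 47.8 + 25.9 + 44.1)/10 = 36.0300
Numerator Σ_{t=1}^{9}(z_t−z̄)(z_{t+1}−z̄) = -524.0769
Denominator Σ(z_t−z̄)² = 635.5810
r_1 = -524.0769 / 635.5810 = -0.825

-0.825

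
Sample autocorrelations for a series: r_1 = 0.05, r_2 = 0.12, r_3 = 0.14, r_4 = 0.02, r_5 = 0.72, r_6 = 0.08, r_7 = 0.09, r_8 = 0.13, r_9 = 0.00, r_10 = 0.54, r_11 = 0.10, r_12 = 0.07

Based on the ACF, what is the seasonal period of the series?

The largest autocorrelation is r_5 = 0.72, with a weaker echo at lag 10 (0.54); the remaining lags stay at or below 0.14.
The dominant spike at lag 5 indicates a seasonal period of 5.

5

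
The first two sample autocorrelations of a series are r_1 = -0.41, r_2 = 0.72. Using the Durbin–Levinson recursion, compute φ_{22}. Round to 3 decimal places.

φ_{22} = (r_2 − r_1²) / (1 − r_1²)
r_1² = (-0.41)² = 0.1681
Numerator = 0.72 − 0.1681 = 0.5519; denominator = 1 − 0.1681 = 0.8319
φ_{22} = 0.5519 / 0.8319 = 0.663

0.663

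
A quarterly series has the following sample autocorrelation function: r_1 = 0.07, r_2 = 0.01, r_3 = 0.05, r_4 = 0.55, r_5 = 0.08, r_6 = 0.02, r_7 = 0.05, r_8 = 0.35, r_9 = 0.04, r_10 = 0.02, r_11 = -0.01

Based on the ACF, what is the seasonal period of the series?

4

The largest autocorrelation is r_4 = 0.55, with a weaker echo at lag 8 (0.35); the remaining lags stay at or below 0.08.
The dominant spike at lag 4 indicates a seasonal period of 4.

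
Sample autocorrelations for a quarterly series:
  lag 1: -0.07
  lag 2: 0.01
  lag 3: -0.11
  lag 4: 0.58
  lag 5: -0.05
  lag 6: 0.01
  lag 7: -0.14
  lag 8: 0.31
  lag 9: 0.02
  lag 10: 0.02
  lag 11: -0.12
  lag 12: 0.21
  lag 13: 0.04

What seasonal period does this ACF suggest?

4

The largest autocorrelation is r_4 = 0.58, with weaker echoes at lags 8 (0.31) and 12 (0.21); the remaining lags stay at or below 0.04.
The dominant spike at lag 4 indicates a seasonal period of 4.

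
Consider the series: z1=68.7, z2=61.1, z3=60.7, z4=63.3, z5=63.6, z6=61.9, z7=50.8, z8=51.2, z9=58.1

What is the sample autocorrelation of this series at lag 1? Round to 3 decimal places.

Mean z̄ = (68.7 + 61.1 + 60.7 + 63.3 + 63.6 + 61.9 + 50.8 + 51.2 + 58.1)/9 = 59.9333
Numerator Σ_{t=1}^{8}(z_t−z̄)(z_{t+1}−z̄) = 111.0722
Denominator Σ(z_t−z̄)² = 270.5000
r_1 = 111.0722 / 270.5000 = 0.411

0.411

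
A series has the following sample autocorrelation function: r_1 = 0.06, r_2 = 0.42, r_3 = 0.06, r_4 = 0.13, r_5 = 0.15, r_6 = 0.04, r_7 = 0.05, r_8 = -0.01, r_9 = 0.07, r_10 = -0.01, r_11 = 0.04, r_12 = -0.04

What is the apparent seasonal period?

The largest autocorrelation is r_2 = 0.42; the remaining lags stay at or below 0.15.
The dominant spike at lag 2 indicates a seasonal period of 2.

2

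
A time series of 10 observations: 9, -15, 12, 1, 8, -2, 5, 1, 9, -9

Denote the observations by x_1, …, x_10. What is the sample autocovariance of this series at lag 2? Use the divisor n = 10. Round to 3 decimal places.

20.628

Mean x̄ = (9 − 15 + 12 + 1 + 8 − 2 + 5 + 1 + 9 − 9)/10 = 1.9000
Σ_{t=1}^{8}(x_t−x̄)(x_{t+2}−x̄) = 206.2800
γ_2 = 206.2800 / 10 = 20.628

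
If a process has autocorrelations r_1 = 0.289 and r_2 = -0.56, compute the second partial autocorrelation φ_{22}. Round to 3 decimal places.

-0.702

φ_{22} = (r_2 − r_1²) / (1 − r_1²)
r_1² = (0.289)² = 0.083521
Numerator = -0.56 − 0.0835 = -0.6435; denominator = 1 − 0.0835 = 0.9165
φ_{22} = -0.6435 / 0.9165 = -0.702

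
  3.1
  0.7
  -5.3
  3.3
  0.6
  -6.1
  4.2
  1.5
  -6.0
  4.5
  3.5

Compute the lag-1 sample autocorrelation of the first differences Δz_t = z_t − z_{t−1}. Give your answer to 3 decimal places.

-0.464

First differences Δz: -2.4, -6.0, 8.6, -2.7, -6.7, 10.3, -2.7, -7.5, 10.5, -1.0
Mean of differences = 0.0400
Numerator Σ(Δz_t−Δz̄)(Δz_{t+1}−Δz̄) = -208.3036
Denominator Σ(Δz_t−Δz̄)² = 448.7640
r_1(Δz) = -208.3036 / 448.7640 = -0.464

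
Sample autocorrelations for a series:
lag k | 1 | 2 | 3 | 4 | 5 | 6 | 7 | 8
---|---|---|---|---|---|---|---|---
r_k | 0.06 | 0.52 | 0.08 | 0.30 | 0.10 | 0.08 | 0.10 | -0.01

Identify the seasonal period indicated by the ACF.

The largest autocorrelation is r_2 = 0.52, with a weaker echo at lag 4 (0.30); the remaining lags stay at or below 0.10.
The dominant spike at lag 2 indicates a seasonal period of 2.

2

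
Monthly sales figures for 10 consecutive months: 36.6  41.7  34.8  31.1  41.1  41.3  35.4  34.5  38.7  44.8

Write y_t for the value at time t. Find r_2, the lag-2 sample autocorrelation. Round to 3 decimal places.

-0.620

Mean ȳ = (36.6 + 41.7 + 34.8 + 31.1 + 41.1 + 41.3 + 35.4 + 34.5 + 38.7 + 44.8)/10 = 38.0000
Numerator Σ_{t=1}^{8}(y_t−ȳ)(y_{t+2}−ȳ) = -98.9700
Denominator Σ(y_t−ȳ)² = 159.7400
r_2 = -98.9700 / 159.7400 = -0.620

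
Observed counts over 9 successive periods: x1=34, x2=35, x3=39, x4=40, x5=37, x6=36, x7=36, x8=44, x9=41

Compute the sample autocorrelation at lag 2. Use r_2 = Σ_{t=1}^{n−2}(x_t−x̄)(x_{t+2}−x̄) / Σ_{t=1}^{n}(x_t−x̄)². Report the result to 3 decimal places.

Mean x̄ = (34 + 35 + 39 + 40 + 37 + 36 + 36 + 44 + 41)/9 = 38.0000
Numerator Σ_{t=1}^{7}(x_t−x̄)(x_{t+2}−x̄) = -31.0000
Denominator Σ(x_t−x̄)² = 84.0000
r_2 = -31.0000 / 84.0000 = -0.369

-0.369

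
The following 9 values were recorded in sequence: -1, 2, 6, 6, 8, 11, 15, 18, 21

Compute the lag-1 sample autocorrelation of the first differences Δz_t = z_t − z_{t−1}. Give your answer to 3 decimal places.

-0.049

First differences Δz: 3, 4, 0, 2, 3, 4, 3, 3
Mean of differences = 2.7500
Numerator Σ(Δz_t−Δz̄)(Δz_{t+1}−Δz̄) = -0.5625
Denominator Σ(Δz_t−Δz̄)² = 11.5000
r_1(Δz) = -0.5625 / 11.5000 = -0.049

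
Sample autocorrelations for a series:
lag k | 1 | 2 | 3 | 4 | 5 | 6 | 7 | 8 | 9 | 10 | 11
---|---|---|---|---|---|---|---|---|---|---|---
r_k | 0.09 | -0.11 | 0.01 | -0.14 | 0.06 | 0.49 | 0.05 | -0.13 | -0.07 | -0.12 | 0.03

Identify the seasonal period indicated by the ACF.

6

The largest autocorrelation is r_6 = 0.49; the remaining lags stay at or below 0.09.
The dominant spike at lag 6 indicates a seasonal period of 6.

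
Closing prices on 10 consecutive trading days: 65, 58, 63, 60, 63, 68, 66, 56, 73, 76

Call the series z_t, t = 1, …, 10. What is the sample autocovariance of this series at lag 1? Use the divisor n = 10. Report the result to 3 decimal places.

3.536

Mean z̄ = (65 + 58 + 63 + 60 + 63 + 68 + 66 + 56 + 73 + 76)/10 = 64.8000
Σ_{t=1}^{9}(z_t−z̄)(z_{t+1}−z̄) = 35.3600
γ_1 = 35.3600 / 10 = 3.536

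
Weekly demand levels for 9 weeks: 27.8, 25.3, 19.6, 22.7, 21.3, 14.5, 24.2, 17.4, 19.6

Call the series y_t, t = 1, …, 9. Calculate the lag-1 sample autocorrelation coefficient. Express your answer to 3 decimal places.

Mean ȳ = (27.8 + 25.3 + 19.6 + 22.7 + 21.3 + 14.5 + 24.2 + 17.4 + 19.6)/9 = 21.3778
Numerator Σ_{t=1}^{8}(y_t−ȳ)(y_{t+1}−ȳ) = -7.2672
Denominator Σ(y_t−ȳ)² = 135.7956
r_1 = -7.2672 / 135.7956 = -0.054

-0.054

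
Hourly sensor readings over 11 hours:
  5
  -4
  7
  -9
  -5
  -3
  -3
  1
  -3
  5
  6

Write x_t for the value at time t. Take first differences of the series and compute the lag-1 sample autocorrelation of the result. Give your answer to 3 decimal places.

-0.647

First differences Δx: -9, 11, -16, 4, 2, 0, 4, -4, 8, 1
Mean of differences = 0.1000
Numerator Σ(Δx_t−Δx̄)(Δx_{t+1}−Δx̄) = -371.9100
Denominator Σ(Δx_t−Δx̄)² = 574.9000
r_1(Δx) = -371.9100 / 574.9000 = -0.647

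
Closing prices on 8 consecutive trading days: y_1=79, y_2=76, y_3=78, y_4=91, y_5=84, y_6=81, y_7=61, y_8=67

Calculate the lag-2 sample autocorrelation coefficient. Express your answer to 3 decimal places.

-0.167

Mean ȳ = (79 + 76 + 78 + 91 + 84 + 81 + 61 + 67)/8 = 77.1250
Deviations from mean: 1.8750, -1.1250, 0.8750, 13.8750, 6.8750, 3.8750, -16.1250, -10.1250
Σ(y_t−ȳ)(y_{t+2}−ȳ) = (1.6406) + (-15.6094) + (6.0156) + (53.7656) + (-110.8594) + (-39.2344) = -104.2813
Denominator Σ(y_t−ȳ)² = 622.8750
r_2 = -104.2813 / 622.8750 = -0.167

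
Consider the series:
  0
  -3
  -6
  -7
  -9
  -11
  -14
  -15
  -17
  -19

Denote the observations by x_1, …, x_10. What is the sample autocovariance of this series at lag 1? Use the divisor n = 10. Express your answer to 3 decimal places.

Mean x̄ = (0 − 3 − 6 − 7 − 9 − 11 − 14 − 15 − 17 − 19)/10 = -10.1000
Σ_{t=1}^{9}(x_t−x̄)(x_{t+1}−x̄) = 233.7900
γ_1 = 233.7900 / 10 = 23.379

23.379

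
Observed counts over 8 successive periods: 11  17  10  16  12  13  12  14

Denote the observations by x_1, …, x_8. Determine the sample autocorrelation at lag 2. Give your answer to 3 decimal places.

Mean x̄ = (11 + 17 + 10 + 16 + 12 + 13 + 12 + 14)/8 = 13.1250
Σ(x_t−x̄)(x_{t+2}−x̄) = (6.6406) + (11.1406) + (3.5156) + (-0.3594) + (1.2656) + (-0.1094) = 22.0938
Denominator Σ(x_t−x̄)² = 40.8750
r_2 = 22.0938 / 40.8750 = 0.541

0.541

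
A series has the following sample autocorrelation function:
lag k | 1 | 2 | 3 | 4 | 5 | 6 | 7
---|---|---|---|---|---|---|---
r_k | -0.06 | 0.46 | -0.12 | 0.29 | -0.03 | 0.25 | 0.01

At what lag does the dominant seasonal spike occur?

2

The largest autocorrelation is r_2 = 0.46, with weaker echoes at lags 4 (0.29) and 6 (0.25); the remaining lags stay at or below 0.01.
The dominant spike at lag 2 indicates a seasonal period of 2.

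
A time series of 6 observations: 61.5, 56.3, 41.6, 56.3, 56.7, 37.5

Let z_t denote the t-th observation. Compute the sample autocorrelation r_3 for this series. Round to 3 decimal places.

Mean z̄ = (61.5 + 56.3 + 41.6 + 56.3 + 56.7 + 37.5)/6 = 51.6500
Σ(z_t−z̄)(z_{t+3}−z̄) = (45.8025) + (23.4825) + (142.2075) = 211.4925
Denominator Σ(z_t−z̄)² = 466.9950
r_3 = 211.4925 / 466.9950 = 0.453

0.453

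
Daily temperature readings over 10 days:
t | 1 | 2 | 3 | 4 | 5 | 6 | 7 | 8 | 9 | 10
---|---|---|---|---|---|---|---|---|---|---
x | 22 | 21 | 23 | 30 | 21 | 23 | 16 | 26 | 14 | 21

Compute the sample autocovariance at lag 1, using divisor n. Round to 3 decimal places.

-5.669

Mean x̄ = (22 + 21 + 23 + 30 + 21 + 23 + 16 + 26 + 14 + 21)/10 = 21.7000
Σ_{t=1}^{9}(x_t−x̄)(x_{t+1}−x̄) = -56.6900
γ_1 = -56.6900 / 10 = -5.669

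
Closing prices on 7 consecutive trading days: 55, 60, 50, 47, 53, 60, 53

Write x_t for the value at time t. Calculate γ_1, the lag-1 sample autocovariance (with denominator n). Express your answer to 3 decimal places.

Mean x̄ = (55 + 60 + 50 + 47 + 53 + 60 + 53)/7 = 54.0000
Deviations: 1.0000, 6.0000, -4.0000, -7.0000, -1.0000, 6.0000, -1.0000
Σ_{t=1}^{6}(x_t−x̄)(x_{t+1}−x̄) = 5.0000
γ_1 = 5.0000 / 7 = 0.714

0.714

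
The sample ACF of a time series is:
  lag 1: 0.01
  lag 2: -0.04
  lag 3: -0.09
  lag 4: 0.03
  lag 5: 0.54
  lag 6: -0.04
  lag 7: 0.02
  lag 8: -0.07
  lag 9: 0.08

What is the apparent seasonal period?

The largest autocorrelation is r_5 = 0.54; the remaining lags stay at or below 0.08.
The dominant spike at lag 5 indicates a seasonal period of 5.

5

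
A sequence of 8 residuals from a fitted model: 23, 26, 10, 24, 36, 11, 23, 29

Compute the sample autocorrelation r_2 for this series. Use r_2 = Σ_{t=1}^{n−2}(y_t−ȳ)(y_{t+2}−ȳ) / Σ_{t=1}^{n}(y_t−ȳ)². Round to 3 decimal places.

Mean ȳ = (23 + 26 + 10 + 24 + 36 + 11 + 23 + 29)/8 = 22.7500
Numerator Σ_{t=1}^{6}(y_t−ȳ)(y_{t+2}−ȳ) = -252.8750
Denominator Σ(y_t−ȳ)² = 527.5000
r_2 = -252.8750 / 527.5000 = -0.479

-0.479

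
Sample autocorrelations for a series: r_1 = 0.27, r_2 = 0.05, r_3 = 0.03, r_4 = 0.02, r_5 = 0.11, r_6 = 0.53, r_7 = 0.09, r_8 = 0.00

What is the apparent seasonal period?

The largest autocorrelation is r_6 = 0.53; the remaining lags stay at or below 0.27. The elevated value at lag 1 (0.27), dropping to 0.05 at lag 2, reflects decaying short-term dependence rather than seasonality.
The dominant spike at lag 6 indicates a seasonal period of 6.

6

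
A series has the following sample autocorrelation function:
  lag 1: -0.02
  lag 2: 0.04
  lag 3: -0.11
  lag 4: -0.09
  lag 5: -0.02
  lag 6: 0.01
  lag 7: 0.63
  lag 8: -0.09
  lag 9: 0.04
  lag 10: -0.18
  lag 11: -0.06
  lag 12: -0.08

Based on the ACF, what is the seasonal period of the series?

The largest autocorrelation is r_7 = 0.63; the remaining lags stay at or below 0.04.
The dominant spike at lag 7 indicates a seasonal period of 7.

7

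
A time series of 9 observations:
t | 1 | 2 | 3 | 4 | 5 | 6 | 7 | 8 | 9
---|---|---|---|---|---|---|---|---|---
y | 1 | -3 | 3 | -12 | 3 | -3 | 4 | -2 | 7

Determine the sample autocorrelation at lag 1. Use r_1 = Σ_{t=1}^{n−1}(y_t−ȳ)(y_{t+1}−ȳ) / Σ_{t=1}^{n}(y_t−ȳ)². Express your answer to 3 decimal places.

Mean ȳ = (1 − 3 + 3 − 12 + 3 − 3 + 4 − 2 + 7)/9 = -0.2222
Numerator Σ_{t=1}^{8}(y_t−ȳ)(y_{t+1}−ȳ) = -129.2716
Denominator Σ(y_t−ȳ)² = 249.5556
r_1 = -129.2716 / 249.5556 = -0.518

-0.518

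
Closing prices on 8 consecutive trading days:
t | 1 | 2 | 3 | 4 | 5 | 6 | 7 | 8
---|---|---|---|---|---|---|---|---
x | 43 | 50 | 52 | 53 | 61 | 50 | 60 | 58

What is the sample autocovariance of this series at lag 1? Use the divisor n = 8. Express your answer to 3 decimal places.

Mean x̄ = (43 + 50 + 52 + 53 + 61 + 50 + 60 + 58)/8 = 53.3750
Deviations: -10.3750, -3.3750, -1.3750, -0.3750, 7.6250, -3.3750, 6.6250, 4.6250
Σ_{t=1}^{7}(x_t−x̄)(x_{t+1}−x̄) = 19.8594
γ_1 = 19.8594 / 8 = 2.482

2.482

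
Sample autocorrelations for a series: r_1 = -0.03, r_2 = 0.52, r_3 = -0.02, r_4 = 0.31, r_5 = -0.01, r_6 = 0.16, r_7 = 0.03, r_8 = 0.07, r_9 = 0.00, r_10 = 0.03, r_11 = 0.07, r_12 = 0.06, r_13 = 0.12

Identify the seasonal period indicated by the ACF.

The largest autocorrelation is r_2 = 0.52, with weaker echoes at lags 4 (0.31) and 6 (0.16); the remaining lags stay at or below 0.12.
The dominant spike at lag 2 indicates a seasonal period of 2.

2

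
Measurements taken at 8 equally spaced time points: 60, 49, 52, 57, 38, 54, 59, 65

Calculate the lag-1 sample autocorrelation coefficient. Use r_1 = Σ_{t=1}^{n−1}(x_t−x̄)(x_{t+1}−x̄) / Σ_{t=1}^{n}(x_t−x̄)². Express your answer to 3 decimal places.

Mean x̄ = (60 + 49 + 52 + 57 + 38 + 54 + 59 + 65)/8 = 54.2500
Deviations from mean: 5.7500, -5.2500, -2.2500, 2.7500, -16.2500, -0.2500, 4.7500, 10.7500
Numerator Σ_{t=1}^{7}(x_t−x̄)(x_{t+1}−x̄) = -15.3125
Denominator Σ(x_t−x̄)² = 475.5000
r_1 = -15.3125 / 475.5000 = -0.032

-0.032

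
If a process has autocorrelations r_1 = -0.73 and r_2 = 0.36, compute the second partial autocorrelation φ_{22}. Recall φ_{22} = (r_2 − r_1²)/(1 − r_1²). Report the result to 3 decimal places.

φ_{22} = (r_2 − r_1²) / (1 − r_1²)
r_1² = (-0.73)² = 0.5329
Numerator = 0.36 − 0.5329 = -0.1729; denominator = 1 − 0.5329 = 0.4671
φ_{22} = -0.1729 / 0.4671 = -0.370

-0.370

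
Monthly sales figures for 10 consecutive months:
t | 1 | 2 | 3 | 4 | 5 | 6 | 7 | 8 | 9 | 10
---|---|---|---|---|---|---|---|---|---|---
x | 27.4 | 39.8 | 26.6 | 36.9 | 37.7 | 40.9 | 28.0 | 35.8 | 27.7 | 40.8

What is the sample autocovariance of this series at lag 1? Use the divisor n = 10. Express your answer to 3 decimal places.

-17.303

Mean x̄ = (27.4 + 39.8 + 26.6 + 36.9 + 37.7 + 40.9 + 28.0 + 35.8 + 27.7 + 40.8)/10 = 34.1600
Σ_{t=1}^{9}(x_t−x̄)(x_{t+1}−x̄) = -173.0296
γ_1 = -173.0296 / 10 = -17.303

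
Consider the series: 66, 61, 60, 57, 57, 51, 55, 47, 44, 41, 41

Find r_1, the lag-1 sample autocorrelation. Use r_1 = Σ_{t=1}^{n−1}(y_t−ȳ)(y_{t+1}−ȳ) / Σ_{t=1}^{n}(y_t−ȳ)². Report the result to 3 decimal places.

Mean ȳ = (66 + 61 + 60 + 57 + 57 + 51 + 55 + 47 + 44 + 41 + 41)/11 = 52.7273
Numerator Σ_{t=1}^{10}(y_t−ȳ)(y_{t+1}−ȳ) = 484.8347
Denominator Σ(y_t−ȳ)² = 726.1818
r_1 = 484.8347 / 726.1818 = 0.668

0.668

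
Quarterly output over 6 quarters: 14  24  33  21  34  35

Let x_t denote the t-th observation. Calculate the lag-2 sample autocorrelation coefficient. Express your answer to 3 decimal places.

-0.182

Mean x̄ = (14 + 24 + 33 + 21 + 34 + 35)/6 = 26.8333
Deviations from mean: -12.8333, -2.8333, 6.1667, -5.8333, 7.1667, 8.1667
Numerator Σ_{t=1}^{4}(x_t−x̄)(x_{t+2}−x̄) = -66.0556
Denominator Σ(x_t−x̄)² = 362.8333
r_2 = -66.0556 / 362.8333 = -0.182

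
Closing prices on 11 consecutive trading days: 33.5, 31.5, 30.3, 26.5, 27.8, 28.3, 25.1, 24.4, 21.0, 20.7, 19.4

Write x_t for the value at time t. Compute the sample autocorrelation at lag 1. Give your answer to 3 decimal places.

0.659

Mean x̄ = (33.5 + 31.5 + 30.3 + 26.5 + 27.8 + 28.3 + 25.1 + 24.4 + 21.0 + 20.7 + 19.4)/11 = 26.2273
Numerator Σ_{t=1}^{10}(x_t−x̄)(x_{t+1}−x̄) = 140.5247
Denominator Σ(x_t−x̄)² = 213.2218
r_1 = 140.5247 / 213.2218 = 0.659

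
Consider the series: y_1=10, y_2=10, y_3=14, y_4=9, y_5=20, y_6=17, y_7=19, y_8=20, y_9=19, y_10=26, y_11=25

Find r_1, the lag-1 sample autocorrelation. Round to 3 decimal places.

Mean ȳ = (10 + 10 + 14 + 9 + 20 + 17 + 19 + 20 + 19 + 26 + 25)/11 = 17.1818
Numerator Σ_{t=1}^{10}(y_t−ȳ)(y_{t+1}−ȳ) = 171.7851
Denominator Σ(y_t−ȳ)² = 341.6364
r_1 = 171.7851 / 341.6364 = 0.503

0.503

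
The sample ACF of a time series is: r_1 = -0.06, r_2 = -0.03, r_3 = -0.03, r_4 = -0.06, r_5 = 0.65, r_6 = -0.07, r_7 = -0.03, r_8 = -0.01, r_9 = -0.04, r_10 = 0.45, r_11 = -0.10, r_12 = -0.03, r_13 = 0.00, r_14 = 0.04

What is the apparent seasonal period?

5

The largest autocorrelation is r_5 = 0.65, with a weaker echo at lag 10 (0.45); the remaining lags stay at or below 0.04.
The dominant spike at lag 5 indicates a seasonal period of 5.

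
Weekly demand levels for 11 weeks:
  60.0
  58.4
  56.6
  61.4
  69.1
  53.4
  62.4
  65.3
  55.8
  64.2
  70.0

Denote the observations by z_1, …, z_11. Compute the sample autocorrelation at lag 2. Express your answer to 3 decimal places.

-0.335

Mean z̄ = (60.0 + 58.4 + 56.6 + 61.4 + 69.1 + 53.4 + 62.4 + 65.3 + 55.8 + 64.2 + 70.0)/11 = 61.5091
Numerator Σ_{t=1}^{9}(z_t−z̄)(z_{t+2}−z̄) = -95.9711
Denominator Σ(z_t−z̄)² = 286.5291
r_2 = -95.9711 / 286.5291 = -0.335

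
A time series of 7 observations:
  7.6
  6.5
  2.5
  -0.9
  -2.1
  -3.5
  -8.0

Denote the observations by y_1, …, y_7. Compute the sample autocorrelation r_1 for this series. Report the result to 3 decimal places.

0.533

Mean ȳ = (7.6 + 6.5 + 2.5 − 0.9 − 2.1 − 3.5 − 8.0)/7 = 0.3000
Σ(y_t−ȳ)(y_{t+1}−ȳ) = (45.2600) + (13.6400) + (-2.6400) + (2.8800) + (9.1200) + (31.5400) = 99.8000
Denominator Σ(y_t−ȳ)² = 187.1000
r_1 = 99.8000 / 187.1000 = 0.533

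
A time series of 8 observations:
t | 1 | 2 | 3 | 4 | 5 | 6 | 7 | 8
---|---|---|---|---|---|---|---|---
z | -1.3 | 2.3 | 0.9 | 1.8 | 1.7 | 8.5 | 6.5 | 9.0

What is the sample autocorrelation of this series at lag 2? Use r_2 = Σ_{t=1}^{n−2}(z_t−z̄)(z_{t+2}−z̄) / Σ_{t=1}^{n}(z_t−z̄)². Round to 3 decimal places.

Mean z̄ = (-1.3 + 2.3 + 0.9 + 1.8 + 1.7 + 8.5 + 6.5 + 9.0)/8 = 3.6750
Σ(z_t−z̄)(z_{t+2}−z̄) = (13.8056) + (2.5781) + (5.4806) + (-9.0469) + (-5.5794) + (25.6931) = 32.9313
Denominator Σ(z_t−z̄)² = 101.3750
r_2 = 32.9313 / 101.3750 = 0.325

0.325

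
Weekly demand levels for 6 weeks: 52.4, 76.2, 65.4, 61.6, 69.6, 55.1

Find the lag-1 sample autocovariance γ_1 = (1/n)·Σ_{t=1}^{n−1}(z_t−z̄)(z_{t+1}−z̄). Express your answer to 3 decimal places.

Mean z̄ = (52.4 + 76.2 + 65.4 + 61.6 + 69.6 + 55.1)/6 = 63.3833
Deviations: -10.9833, 12.8167, 2.0167, -1.7833, 6.2167, -8.2833
Σ_{t=1}^{5}(z_t−z̄)(z_{t+1}−z̄) = -181.1003
γ_1 = -181.1003 / 6 = -30.183

-30.183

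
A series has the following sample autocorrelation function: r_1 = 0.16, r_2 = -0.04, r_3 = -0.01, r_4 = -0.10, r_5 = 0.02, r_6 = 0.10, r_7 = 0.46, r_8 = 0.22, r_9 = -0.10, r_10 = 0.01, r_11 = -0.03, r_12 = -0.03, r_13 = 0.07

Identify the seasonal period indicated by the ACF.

The largest autocorrelation is r_7 = 0.46; the remaining lags stay at or below 0.22.
The dominant spike at lag 7 indicates a seasonal period of 7.

7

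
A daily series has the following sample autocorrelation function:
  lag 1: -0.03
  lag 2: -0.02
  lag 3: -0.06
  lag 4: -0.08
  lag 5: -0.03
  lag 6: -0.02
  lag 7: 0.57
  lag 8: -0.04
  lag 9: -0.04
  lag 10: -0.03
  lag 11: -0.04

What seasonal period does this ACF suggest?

The largest autocorrelation is r_7 = 0.57; the remaining lags stay at or below -0.02.
The dominant spike at lag 7 indicates a seasonal period of 7.

7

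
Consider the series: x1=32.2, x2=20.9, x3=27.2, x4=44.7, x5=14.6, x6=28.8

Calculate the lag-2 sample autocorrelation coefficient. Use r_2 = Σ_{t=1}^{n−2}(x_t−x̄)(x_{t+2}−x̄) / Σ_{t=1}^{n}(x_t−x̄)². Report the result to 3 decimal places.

-0.187

Mean x̄ = (32.2 + 20.9 + 27.2 + 44.7 + 14.6 + 28.8)/6 = 28.0667
Deviations from mean: 4.1333, -7.1667, -0.8667, 16.6333, -13.4667, 0.7333
Σ(x_t−x̄)(x_{t+2}−x̄) = (-3.5822) + (-119.2056) + (11.6711) + (12.1978) = -98.9189
Denominator Σ(x_t−x̄)² = 527.7533
r_2 = -98.9189 / 527.7533 = -0.187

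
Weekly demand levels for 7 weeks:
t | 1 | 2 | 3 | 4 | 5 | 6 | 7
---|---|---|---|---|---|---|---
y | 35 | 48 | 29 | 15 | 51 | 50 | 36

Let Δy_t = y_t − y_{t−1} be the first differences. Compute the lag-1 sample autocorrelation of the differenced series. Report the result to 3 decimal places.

First differences Δy: 13, -19, -14, 36, -1, -14
Mean of differences = 0.1667
Numerator Σ(Δy_t−Δȳ)(Δy_{t+1}−Δȳ) = -507.3611
Denominator Σ(Δy_t−Δȳ)² = 2218.8333
r_1(Δy) = -507.3611 / 2218.8333 = -0.229

-0.229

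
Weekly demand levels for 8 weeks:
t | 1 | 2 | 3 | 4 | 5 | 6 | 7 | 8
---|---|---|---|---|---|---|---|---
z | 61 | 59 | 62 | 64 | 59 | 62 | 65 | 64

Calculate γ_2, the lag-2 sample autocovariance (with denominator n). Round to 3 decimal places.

-1.875

Mean z̄ = (61 + 59 + 62 + 64 + 59 + 62 + 65 + 64)/8 = 62.0000
Σ_{t=1}^{6}(z_t−z̄)(z_{t+2}−z̄) = -15.0000
γ_2 = -15.0000 / 8 = -1.875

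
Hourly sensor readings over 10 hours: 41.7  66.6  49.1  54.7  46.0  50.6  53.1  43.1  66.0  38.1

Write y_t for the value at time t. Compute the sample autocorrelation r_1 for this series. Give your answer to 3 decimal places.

-0.633

Mean ȳ = (41.7 + 66.6 + 49.1 + 54.7 + 46.0 + 50.6 + 53.1 + 43.1 + 66.0 + 38.1)/10 = 50.9000
Numerator Σ_{t=1}^{9}(y_t−ȳ)(y_{t+1}−ȳ) = -525.5700
Denominator Σ(y_t−ȳ)² = 830.4400
r_1 = -525.5700 / 830.4400 = -0.633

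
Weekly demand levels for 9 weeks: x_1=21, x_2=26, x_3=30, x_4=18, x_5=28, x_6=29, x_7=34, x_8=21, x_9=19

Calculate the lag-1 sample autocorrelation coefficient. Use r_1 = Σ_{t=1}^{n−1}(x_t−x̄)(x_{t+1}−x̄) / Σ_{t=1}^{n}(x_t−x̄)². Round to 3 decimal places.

-0.081

Mean x̄ = (21 + 26 + 30 + 18 + 28 + 29 + 34 + 21 + 19)/9 = 25.1111
Numerator Σ_{t=1}^{8}(x_t−x̄)(x_{t+1}−x̄) = -20.2346
Denominator Σ(x_t−x̄)² = 248.8889
r_1 = -20.2346 / 248.8889 = -0.081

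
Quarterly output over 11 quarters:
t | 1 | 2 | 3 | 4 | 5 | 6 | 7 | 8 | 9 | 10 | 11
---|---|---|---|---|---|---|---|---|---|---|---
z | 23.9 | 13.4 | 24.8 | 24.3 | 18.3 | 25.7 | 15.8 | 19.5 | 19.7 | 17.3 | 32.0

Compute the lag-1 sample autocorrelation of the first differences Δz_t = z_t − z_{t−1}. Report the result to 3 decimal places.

First differences Δz: -10.5, 11.4, -0.5, -6.0, 7.4, -9.9, 3.7, 0.2, -2.4, 14.7
Mean of differences = 0.8100
Numerator Σ(Δz_t−Δz̄)(Δz_{t+1}−Δz̄) = -315.5251
Denominator Σ(Δz_t−Δz̄)² = 658.2490
r_1(Δz) = -315.5251 / 658.2490 = -0.479

-0.479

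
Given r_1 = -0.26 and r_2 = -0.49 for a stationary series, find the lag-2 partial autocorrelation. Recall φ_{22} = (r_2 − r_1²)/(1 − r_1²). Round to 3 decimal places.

φ_{22} = (r_2 − r_1²) / (1 − r_1²)
r_1² = (-0.26)² = 0.0676
Numerator = -0.49 − 0.0676 = -0.5576; denominator = 1 − 0.0676 = 0.9324
φ_{22} = -0.5576 / 0.9324 = -0.598

-0.598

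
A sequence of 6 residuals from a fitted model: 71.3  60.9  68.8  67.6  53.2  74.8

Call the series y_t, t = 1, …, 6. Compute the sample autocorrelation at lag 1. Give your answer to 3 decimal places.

-0.552

Mean ȳ = (71.3 + 60.9 + 68.8 + 67.6 + 53.2 + 74.8)/6 = 66.1000
Deviations from mean: 5.2000, -5.2000, 2.7000, 1.5000, -12.9000, 8.7000
Numerator Σ_{t=1}^{5}(y_t−ȳ)(y_{t+1}−ȳ) = -168.6100
Denominator Σ(y_t−ȳ)² = 305.7200
r_1 = -168.6100 / 305.7200 = -0.552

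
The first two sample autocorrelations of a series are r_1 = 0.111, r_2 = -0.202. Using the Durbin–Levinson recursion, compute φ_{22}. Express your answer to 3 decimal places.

φ_{22} = (r_2 − r_1²) / (1 − r_1²)
r_1² = (0.111)² = 0.012321
Numerator = -0.202 − 0.0123 = -0.2143; denominator = 1 − 0.0123 = 0.9877
φ_{22} = -0.2143 / 0.9877 = -0.217

-0.217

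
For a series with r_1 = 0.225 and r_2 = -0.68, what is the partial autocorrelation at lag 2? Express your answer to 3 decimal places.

-0.770

φ_{22} = (r_2 − r_1²) / (1 − r_1²)
r_1² = (0.225)² = 0.050625
Numerator = -0.68 − 0.0506 = -0.7306; denominator = 1 − 0.0506 = 0.9494
φ_{22} = -0.7306 / 0.9494 = -0.770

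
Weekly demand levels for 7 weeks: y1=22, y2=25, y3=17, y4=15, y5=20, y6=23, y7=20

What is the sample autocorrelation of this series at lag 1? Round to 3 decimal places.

0.139

Mean ȳ = (22 + 25 + 17 + 15 + 20 + 23 + 20)/7 = 20.2857
Deviations from mean: 1.7143, 4.7143, -3.2857, -5.2857, -0.2857, 2.7143, -0.2857
Numerator Σ_{t=1}^{6}(y_t−ȳ)(y_{t+1}−ȳ) = 9.9184
Denominator Σ(y_t−ȳ)² = 71.4286
r_1 = 9.9184 / 71.4286 = 0.139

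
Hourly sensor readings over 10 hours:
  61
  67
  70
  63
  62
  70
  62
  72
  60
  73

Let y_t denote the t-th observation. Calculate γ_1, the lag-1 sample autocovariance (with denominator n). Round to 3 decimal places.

-13.500

Mean ȳ = (61 + 67 + 70 + 63 + 62 + 70 + 62 + 72 + 60 + 73)/10 = 66.0000
Σ_{t=1}^{9}(y_t−ȳ)(y_{t+1}−ȳ) = -135.0000
γ_1 = -135.0000 / 10 = -13.500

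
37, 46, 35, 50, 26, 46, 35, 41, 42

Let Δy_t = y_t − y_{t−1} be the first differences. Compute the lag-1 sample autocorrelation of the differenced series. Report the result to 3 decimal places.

First differences Δy: 9, -11, 15, -24, 20, -11, 6, 1
Mean of differences = 0.6250
Numerator Σ(Δy_t−Δȳ)(Δy_{t+1}−Δȳ) = -1381.2656
Denominator Σ(Δy_t−Δȳ)² = 1557.8750
r_1(Δy) = -1381.2656 / 1557.8750 = -0.887

-0.887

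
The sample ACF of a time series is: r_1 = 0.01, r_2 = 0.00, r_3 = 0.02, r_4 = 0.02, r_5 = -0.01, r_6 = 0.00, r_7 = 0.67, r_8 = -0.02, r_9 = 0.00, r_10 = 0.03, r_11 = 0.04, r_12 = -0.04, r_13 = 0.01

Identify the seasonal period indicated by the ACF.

The largest autocorrelation is r_7 = 0.67; the remaining lags stay at or below 0.04.
The dominant spike at lag 7 indicates a seasonal period of 7.

7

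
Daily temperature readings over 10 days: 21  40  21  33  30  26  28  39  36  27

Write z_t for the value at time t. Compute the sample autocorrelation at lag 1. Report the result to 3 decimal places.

Mean z̄ = (21 + 40 + 21 + 33 + 30 + 26 + 28 + 39 + 36 + 27)/10 = 30.1000
Numerator Σ_{t=1}^{9}(z_t−z̄)(z_{t+1}−z̄) = -182.3100
Denominator Σ(z_t−z̄)² = 416.9000
r_1 = -182.3100 / 416.9000 = -0.437

-0.437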